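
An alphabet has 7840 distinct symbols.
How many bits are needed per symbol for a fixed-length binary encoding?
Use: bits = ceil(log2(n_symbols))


log2(7840) = 12.9366
Bracket: 2^12 = 4096 < 7840 <= 2^13 = 8192
So ceil(log2(7840)) = 13

bits = ceil(log2(7840)) = ceil(12.9366) = 13 bits


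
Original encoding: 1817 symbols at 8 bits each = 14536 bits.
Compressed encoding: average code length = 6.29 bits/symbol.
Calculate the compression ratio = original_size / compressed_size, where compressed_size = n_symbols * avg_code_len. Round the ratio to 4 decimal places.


original_size = n_symbols * orig_bits = 1817 * 8 = 14536 bits
compressed_size = n_symbols * avg_code_len = 1817 * 6.29 = 11428.93 bits
ratio = original_size / compressed_size = 14536 / 11428.93 = 1.2719

Compression ratio = 1.2719


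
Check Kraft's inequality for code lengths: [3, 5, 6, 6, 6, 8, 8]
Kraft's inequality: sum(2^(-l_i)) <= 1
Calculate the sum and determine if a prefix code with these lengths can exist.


Sum = 2^(-3) + 2^(-5) + 2^(-6) + 2^(-6) + 2^(-6) + 2^(-8) + 2^(-8)
    = 0.125 + 0.03125 + 0.015625 + 0.015625 + 0.015625 + 0.00390625 + 0.00390625
    = 54/256 = 0.2109375
Since 0.2109375 <= 1, Kraft's inequality IS satisfied.
A prefix code with these lengths CAN exist.

Kraft sum = 0.2109375. Satisfied.


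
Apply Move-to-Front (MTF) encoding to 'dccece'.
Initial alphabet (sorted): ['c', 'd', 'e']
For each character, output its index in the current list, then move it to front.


MTF encoding:
'd': index 1 in ['c', 'd', 'e'] -> ['d', 'c', 'e']
'c': index 1 in ['d', 'c', 'e'] -> ['c', 'd', 'e']
'c': index 0 in ['c', 'd', 'e'] -> ['c', 'd', 'e']
'e': index 2 in ['c', 'd', 'e'] -> ['e', 'c', 'd']
'c': index 1 in ['e', 'c', 'd'] -> ['c', 'e', 'd']
'e': index 1 in ['c', 'e', 'd'] -> ['e', 'c', 'd']


Output: [1, 1, 0, 2, 1, 1]


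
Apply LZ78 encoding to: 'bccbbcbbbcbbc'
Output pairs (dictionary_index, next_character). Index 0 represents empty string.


LZ78 encoding steps:
Dictionary: {0: ''}
Step 1: w='' (idx 0), next='b' -> output (0, 'b'), add 'b' as idx 1
Step 2: w='' (idx 0), next='c' -> output (0, 'c'), add 'c' as idx 2
Step 3: w='c' (idx 2), next='b' -> output (2, 'b'), add 'cb' as idx 3
Step 4: w='b' (idx 1), next='c' -> output (1, 'c'), add 'bc' as idx 4
Step 5: w='b' (idx 1), next='b' -> output (1, 'b'), add 'bb' as idx 5
Step 6: w='bc' (idx 4), next='b' -> output (4, 'b'), add 'bcb' as idx 6
Step 7: w='bc' (idx 4), end of input -> output (4, '')


Encoded: [(0, 'b'), (0, 'c'), (2, 'b'), (1, 'c'), (1, 'b'), (4, 'b'), (4, '')]


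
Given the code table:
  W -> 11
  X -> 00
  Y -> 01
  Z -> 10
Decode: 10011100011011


Decoding:
10 -> Z
01 -> Y
11 -> W
00 -> X
01 -> Y
10 -> Z
11 -> W


Result: ZYWXYZW


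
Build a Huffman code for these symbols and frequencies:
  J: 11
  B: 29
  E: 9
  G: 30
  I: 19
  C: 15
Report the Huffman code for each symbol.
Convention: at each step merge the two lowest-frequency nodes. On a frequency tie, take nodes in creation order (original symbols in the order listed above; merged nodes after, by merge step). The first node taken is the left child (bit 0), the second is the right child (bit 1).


Huffman tree construction:
Step 1: Merge E(9) + J(11) = 20
Step 2: Merge C(15) + I(19) = 34
Step 3: Merge (E+J)(20) + B(29) = 49
Step 4: Merge G(30) + (C+I)(34) = 64
Step 5: Merge ((E+J)+B)(49) + (G+(C+I))(64) = 113
Read each symbol's code off the tree from the root (left child = 0, right child = 1).

Codes:
  J: 001 (length 3)
  B: 01 (length 2)
  E: 000 (length 3)
  G: 10 (length 2)
  I: 111 (length 3)
  C: 110 (length 3)
Average code length: 280/113 = 2.4779 bits/symbol


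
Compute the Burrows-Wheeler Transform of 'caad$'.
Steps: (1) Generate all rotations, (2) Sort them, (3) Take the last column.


Rotations (sorted):
  0: $caad -> last char: d
  1: aad$c -> last char: c
  2: ad$ca -> last char: a
  3: caad$ -> last char: $
  4: d$caa -> last char: a


BWT = dca$a


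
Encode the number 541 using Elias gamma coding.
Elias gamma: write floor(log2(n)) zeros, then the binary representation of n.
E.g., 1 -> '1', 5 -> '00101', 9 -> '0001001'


num_bits = floor(log2(541)) + 1 = 10
leading_zeros = num_bits - 1 = 9
binary(541) = 1000011101

Elias gamma(541) = '000000000' + '1000011101' = 0000000001000011101 (19 bits)


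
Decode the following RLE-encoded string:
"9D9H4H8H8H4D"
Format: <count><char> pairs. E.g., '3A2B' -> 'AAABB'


Expanding each <count><char> pair:
  9D -> 'DDDDDDDDD'
  9H -> 'HHHHHHHHH'
  4H -> 'HHHH'
  8H -> 'HHHHHHHH'
  8H -> 'HHHHHHHH'
  4D -> 'DDDD'

Decoded = DDDDDDDDDHHHHHHHHHHHHHHHHHHHHHHHHHHHHHDDDD


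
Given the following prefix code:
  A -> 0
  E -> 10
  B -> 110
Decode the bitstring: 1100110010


Decoding step by step:
Bits 110 -> B
Bits 0 -> A
Bits 110 -> B
Bits 0 -> A
Bits 10 -> E


Decoded message: BABAE


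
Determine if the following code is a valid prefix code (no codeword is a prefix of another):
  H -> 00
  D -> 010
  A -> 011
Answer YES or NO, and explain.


Checking each pair (does one codeword prefix another?):
  H='00' vs D='010': no prefix
  H='00' vs A='011': no prefix
  D='010' vs H='00': no prefix
  D='010' vs A='011': no prefix
  A='011' vs H='00': no prefix
  A='011' vs D='010': no prefix
No violation found over all pairs.

YES -- this is a valid prefix code. No codeword is a prefix of any other codeword.


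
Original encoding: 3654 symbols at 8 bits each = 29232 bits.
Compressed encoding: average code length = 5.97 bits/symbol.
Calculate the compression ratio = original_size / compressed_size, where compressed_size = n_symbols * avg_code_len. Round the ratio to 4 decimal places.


original_size = n_symbols * orig_bits = 3654 * 8 = 29232 bits
compressed_size = n_symbols * avg_code_len = 3654 * 5.97 = 21814.38 bits
ratio = original_size / compressed_size = 29232 / 21814.38 = 1.34

Compression ratio = 1.34


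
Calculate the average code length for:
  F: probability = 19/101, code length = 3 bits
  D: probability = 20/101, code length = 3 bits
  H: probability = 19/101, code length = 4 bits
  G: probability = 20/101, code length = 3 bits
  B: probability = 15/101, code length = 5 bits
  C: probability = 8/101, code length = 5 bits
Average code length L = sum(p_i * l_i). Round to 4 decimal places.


Weighted contributions p_i * l_i:
  F: (19/101) * 3 = 57/101
  D: (20/101) * 3 = 60/101
  H: (19/101) * 4 = 76/101
  G: (20/101) * 3 = 60/101
  B: (15/101) * 5 = 75/101
  C: (8/101) * 5 = 40/101
Sum = (57 + 60 + 76 + 60 + 75 + 40)/101 = 368/101

L = 368/101 = 3.6436 bits/symbol


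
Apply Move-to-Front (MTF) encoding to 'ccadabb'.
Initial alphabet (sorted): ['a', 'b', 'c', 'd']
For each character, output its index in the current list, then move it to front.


MTF encoding:
'c': index 2 in ['a', 'b', 'c', 'd'] -> ['c', 'a', 'b', 'd']
'c': index 0 in ['c', 'a', 'b', 'd'] -> ['c', 'a', 'b', 'd']
'a': index 1 in ['c', 'a', 'b', 'd'] -> ['a', 'c', 'b', 'd']
'd': index 3 in ['a', 'c', 'b', 'd'] -> ['d', 'a', 'c', 'b']
'a': index 1 in ['d', 'a', 'c', 'b'] -> ['a', 'd', 'c', 'b']
'b': index 3 in ['a', 'd', 'c', 'b'] -> ['b', 'a', 'd', 'c']
'b': index 0 in ['b', 'a', 'd', 'c'] -> ['b', 'a', 'd', 'c']


Output: [2, 0, 1, 3, 1, 3, 0]


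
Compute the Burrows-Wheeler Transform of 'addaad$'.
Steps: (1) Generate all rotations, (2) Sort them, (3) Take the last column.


Rotations (sorted):
  0: $addaad -> last char: d
  1: aad$add -> last char: d
  2: ad$adda -> last char: a
  3: addaad$ -> last char: $
  4: d$addaa -> last char: a
  5: daad$ad -> last char: d
  6: ddaad$a -> last char: a


BWT = dda$ada


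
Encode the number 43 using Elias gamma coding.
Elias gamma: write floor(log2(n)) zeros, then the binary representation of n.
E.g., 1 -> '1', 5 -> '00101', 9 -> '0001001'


num_bits = floor(log2(43)) + 1 = 6
leading_zeros = num_bits - 1 = 5
binary(43) = 101011

Elias gamma(43) = '00000' + '101011' = 00000101011 (11 bits)


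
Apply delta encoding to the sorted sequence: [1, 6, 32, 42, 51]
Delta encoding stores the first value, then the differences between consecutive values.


First value: 1
Deltas:
  6 - 1 = 5
  32 - 6 = 26
  42 - 32 = 10
  51 - 42 = 9


Delta encoded: [1, 5, 26, 10, 9]


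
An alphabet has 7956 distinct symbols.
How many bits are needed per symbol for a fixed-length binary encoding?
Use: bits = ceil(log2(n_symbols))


log2(7956) = 12.9578
Bracket: 2^12 = 4096 < 7956 <= 2^13 = 8192
So ceil(log2(7956)) = 13

bits = ceil(log2(7956)) = ceil(12.9578) = 13 bits


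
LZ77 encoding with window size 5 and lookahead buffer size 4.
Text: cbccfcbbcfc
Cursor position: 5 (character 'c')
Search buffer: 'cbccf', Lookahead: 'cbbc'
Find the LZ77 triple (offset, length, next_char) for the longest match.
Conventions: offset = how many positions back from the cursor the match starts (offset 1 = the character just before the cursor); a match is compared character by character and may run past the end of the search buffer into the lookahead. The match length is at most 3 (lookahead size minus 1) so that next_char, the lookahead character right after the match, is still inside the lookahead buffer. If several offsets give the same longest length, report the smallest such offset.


Try each offset into the search buffer:
  offset=1 (pos 4, char 'f'): match length 0
  offset=2 (pos 3, char 'c'): match length 1
  offset=3 (pos 2, char 'c'): match length 1
  offset=4 (pos 1, char 'b'): match length 0
  offset=5 (pos 0, char 'c'): match length 2
Longest match has length 2 at offset 5.
next_char = character at position 5 + 2 = 7 -> 'b'

Best match: offset=5, length=2 (matching 'cb' starting at position 0)
LZ77 triple: (5, 2, 'b')


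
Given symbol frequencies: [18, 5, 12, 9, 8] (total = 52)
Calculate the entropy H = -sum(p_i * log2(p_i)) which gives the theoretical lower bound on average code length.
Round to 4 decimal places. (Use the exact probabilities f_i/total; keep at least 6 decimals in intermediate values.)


Per-symbol terms -p_i * log2(p_i) with p_i = f_i/52:
  p = 18/52 = 0.346154: log2(p) = -1.530515, -p*log2(p) = 0.529794
  p = 5/52 = 0.096154: log2(p) = -3.378512, -p*log2(p) = 0.324857
  p = 12/52 = 0.230769: log2(p) = -2.115477, -p*log2(p) = 0.488187
  p = 9/52 = 0.173077: log2(p) = -2.530515, -p*log2(p) = 0.437974
  p = 8/52 = 0.153846: log2(p) = -2.700440, -p*log2(p) = 0.415452
H = 0.529794 + 0.324857 + 0.488187 + 0.437974 + 0.415452 = 2.196264

H = 2.1963 bits/symbol


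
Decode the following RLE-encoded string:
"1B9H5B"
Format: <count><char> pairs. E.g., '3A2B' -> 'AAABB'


Expanding each <count><char> pair:
  1B -> 'B'
  9H -> 'HHHHHHHHH'
  5B -> 'BBBBB'

Decoded = BHHHHHHHHHBBBBB


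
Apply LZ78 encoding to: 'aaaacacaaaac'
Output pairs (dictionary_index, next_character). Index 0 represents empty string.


LZ78 encoding steps:
Dictionary: {0: ''}
Step 1: w='' (idx 0), next='a' -> output (0, 'a'), add 'a' as idx 1
Step 2: w='a' (idx 1), next='a' -> output (1, 'a'), add 'aa' as idx 2
Step 3: w='a' (idx 1), next='c' -> output (1, 'c'), add 'ac' as idx 3
Step 4: w='ac' (idx 3), next='a' -> output (3, 'a'), add 'aca' as idx 4
Step 5: w='aa' (idx 2), next='a' -> output (2, 'a'), add 'aaa' as idx 5
Step 6: w='' (idx 0), next='c' -> output (0, 'c'), add 'c' as idx 6


Encoded: [(0, 'a'), (1, 'a'), (1, 'c'), (3, 'a'), (2, 'a'), (0, 'c')]


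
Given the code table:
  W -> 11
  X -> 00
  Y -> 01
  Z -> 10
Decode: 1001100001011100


Decoding:
10 -> Z
01 -> Y
10 -> Z
00 -> X
01 -> Y
01 -> Y
11 -> W
00 -> X


Result: ZYZXYYWX


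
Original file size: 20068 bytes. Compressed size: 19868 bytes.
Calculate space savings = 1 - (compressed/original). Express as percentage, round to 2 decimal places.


ratio = compressed/original = 19868/20068 = 0.990034
savings = 1 - ratio = 1 - 0.990034 = 0.009966
as a percentage: 0.009966 * 100 = 1.0%

Space savings = 1 - 19868/20068 = 1.0%


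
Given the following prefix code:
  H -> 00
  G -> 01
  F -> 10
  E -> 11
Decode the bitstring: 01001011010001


Decoding step by step:
Bits 01 -> G
Bits 00 -> H
Bits 10 -> F
Bits 11 -> E
Bits 01 -> G
Bits 00 -> H
Bits 01 -> G


Decoded message: GHFEGHG


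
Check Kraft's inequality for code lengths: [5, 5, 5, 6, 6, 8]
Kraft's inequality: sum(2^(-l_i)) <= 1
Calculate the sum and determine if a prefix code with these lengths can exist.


Sum = 2^(-5) + 2^(-5) + 2^(-5) + 2^(-6) + 2^(-6) + 2^(-8)
    = 0.03125 + 0.03125 + 0.03125 + 0.015625 + 0.015625 + 0.00390625
    = 33/256 = 0.12890625
Since 0.12890625 <= 1, Kraft's inequality IS satisfied.
A prefix code with these lengths CAN exist.

Kraft sum = 0.12890625. Satisfied.


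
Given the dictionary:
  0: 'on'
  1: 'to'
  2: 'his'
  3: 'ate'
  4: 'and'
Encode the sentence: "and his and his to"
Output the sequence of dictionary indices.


Look up each word in the dictionary:
  'and' -> 4
  'his' -> 2
  'and' -> 4
  'his' -> 2
  'to' -> 1

Encoded: [4, 2, 4, 2, 1]


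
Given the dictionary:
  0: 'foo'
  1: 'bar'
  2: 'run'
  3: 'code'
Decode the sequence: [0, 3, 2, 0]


Look up each index in the dictionary:
  0 -> 'foo'
  3 -> 'code'
  2 -> 'run'
  0 -> 'foo'

Decoded: "foo code run foo"


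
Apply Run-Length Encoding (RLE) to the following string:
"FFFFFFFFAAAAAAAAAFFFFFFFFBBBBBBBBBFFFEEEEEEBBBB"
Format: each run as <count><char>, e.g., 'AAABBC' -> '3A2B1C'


Scanning runs left to right:
  i=0: run of 'F' x 8 -> '8F'
  i=8: run of 'A' x 9 -> '9A'
  i=17: run of 'F' x 8 -> '8F'
  i=25: run of 'B' x 9 -> '9B'
  i=34: run of 'F' x 3 -> '3F'
  i=37: run of 'E' x 6 -> '6E'
  i=43: run of 'B' x 4 -> '4B'

RLE = 8F9A8F9B3F6E4B


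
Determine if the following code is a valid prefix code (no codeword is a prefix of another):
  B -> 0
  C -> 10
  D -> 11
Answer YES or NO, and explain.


Checking each pair (does one codeword prefix another?):
  B='0' vs C='10': no prefix
  B='0' vs D='11': no prefix
  C='10' vs B='0': no prefix
  C='10' vs D='11': no prefix
  D='11' vs B='0': no prefix
  D='11' vs C='10': no prefix
No violation found over all pairs.

YES -- this is a valid prefix code. No codeword is a prefix of any other codeword.


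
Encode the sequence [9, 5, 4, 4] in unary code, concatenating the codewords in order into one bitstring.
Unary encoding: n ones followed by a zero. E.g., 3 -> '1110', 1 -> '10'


Encode each number as n ones followed by a terminating 0:
  9 -> 1111111110 (10 bits)
  5 -> 111110 (6 bits)
  4 -> 11110 (5 bits)
  4 -> 11110 (5 bits)
Total length = 10 + 6 + 5 + 5 = 26 bits.

Unary([9, 5, 4, 4]) = 11111111101111101111011110 (26 bits)


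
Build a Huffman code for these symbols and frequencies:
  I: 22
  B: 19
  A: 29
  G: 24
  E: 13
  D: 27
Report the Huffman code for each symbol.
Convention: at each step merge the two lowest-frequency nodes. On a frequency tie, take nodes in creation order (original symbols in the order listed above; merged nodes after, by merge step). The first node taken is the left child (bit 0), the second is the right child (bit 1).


Huffman tree construction:
Step 1: Merge E(13) + B(19) = 32
Step 2: Merge I(22) + G(24) = 46
Step 3: Merge D(27) + A(29) = 56
Step 4: Merge (E+B)(32) + (I+G)(46) = 78
Step 5: Merge (D+A)(56) + ((E+B)+(I+G))(78) = 134
Read each symbol's code off the tree from the root (left child = 0, right child = 1).

Codes:
  I: 110 (length 3)
  B: 101 (length 3)
  A: 01 (length 2)
  G: 111 (length 3)
  E: 100 (length 3)
  D: 00 (length 2)
Average code length: 346/134 = 2.5821 bits/symbol


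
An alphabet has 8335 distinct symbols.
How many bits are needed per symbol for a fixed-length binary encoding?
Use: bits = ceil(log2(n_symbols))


log2(8335) = 13.025
Bracket: 2^13 = 8192 < 8335 <= 2^14 = 16384
So ceil(log2(8335)) = 14

bits = ceil(log2(8335)) = ceil(13.025) = 14 bits


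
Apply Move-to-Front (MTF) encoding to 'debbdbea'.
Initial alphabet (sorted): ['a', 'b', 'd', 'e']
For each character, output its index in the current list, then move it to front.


MTF encoding:
'd': index 2 in ['a', 'b', 'd', 'e'] -> ['d', 'a', 'b', 'e']
'e': index 3 in ['d', 'a', 'b', 'e'] -> ['e', 'd', 'a', 'b']
'b': index 3 in ['e', 'd', 'a', 'b'] -> ['b', 'e', 'd', 'a']
'b': index 0 in ['b', 'e', 'd', 'a'] -> ['b', 'e', 'd', 'a']
'd': index 2 in ['b', 'e', 'd', 'a'] -> ['d', 'b', 'e', 'a']
'b': index 1 in ['d', 'b', 'e', 'a'] -> ['b', 'd', 'e', 'a']
'e': index 2 in ['b', 'd', 'e', 'a'] -> ['e', 'b', 'd', 'a']
'a': index 3 in ['e', 'b', 'd', 'a'] -> ['a', 'e', 'b', 'd']


Output: [2, 3, 3, 0, 2, 1, 2, 3]


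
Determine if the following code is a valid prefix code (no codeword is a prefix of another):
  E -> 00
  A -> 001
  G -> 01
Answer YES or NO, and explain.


Checking each pair (does one codeword prefix another?):
  E='00' vs A='001': prefix -- VIOLATION

NO -- this is NOT a valid prefix code. E (00) is a prefix of A (001).


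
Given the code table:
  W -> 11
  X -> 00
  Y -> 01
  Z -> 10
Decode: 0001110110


Decoding:
00 -> X
01 -> Y
11 -> W
01 -> Y
10 -> Z


Result: XYWYZ


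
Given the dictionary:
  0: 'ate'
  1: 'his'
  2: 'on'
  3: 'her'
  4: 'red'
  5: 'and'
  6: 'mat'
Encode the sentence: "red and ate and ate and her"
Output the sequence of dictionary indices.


Look up each word in the dictionary:
  'red' -> 4
  'and' -> 5
  'ate' -> 0
  'and' -> 5
  'ate' -> 0
  'and' -> 5
  'her' -> 3

Encoded: [4, 5, 0, 5, 0, 5, 3]


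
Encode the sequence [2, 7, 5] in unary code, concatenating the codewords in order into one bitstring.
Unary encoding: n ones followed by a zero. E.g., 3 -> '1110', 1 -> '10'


Encode each number as n ones followed by a terminating 0:
  2 -> 110 (3 bits)
  7 -> 11111110 (8 bits)
  5 -> 111110 (6 bits)
Total length = 3 + 8 + 6 = 17 bits.

Unary([2, 7, 5]) = 11011111110111110 (17 bits)


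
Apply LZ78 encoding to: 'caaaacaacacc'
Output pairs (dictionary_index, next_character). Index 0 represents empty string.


LZ78 encoding steps:
Dictionary: {0: ''}
Step 1: w='' (idx 0), next='c' -> output (0, 'c'), add 'c' as idx 1
Step 2: w='' (idx 0), next='a' -> output (0, 'a'), add 'a' as idx 2
Step 3: w='a' (idx 2), next='a' -> output (2, 'a'), add 'aa' as idx 3
Step 4: w='a' (idx 2), next='c' -> output (2, 'c'), add 'ac' as idx 4
Step 5: w='aa' (idx 3), next='c' -> output (3, 'c'), add 'aac' as idx 5
Step 6: w='ac' (idx 4), next='c' -> output (4, 'c'), add 'acc' as idx 6


Encoded: [(0, 'c'), (0, 'a'), (2, 'a'), (2, 'c'), (3, 'c'), (4, 'c')]


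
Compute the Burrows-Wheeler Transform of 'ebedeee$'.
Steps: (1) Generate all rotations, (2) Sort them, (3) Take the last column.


Rotations (sorted):
  0: $ebedeee -> last char: e
  1: bedeee$e -> last char: e
  2: deee$ebe -> last char: e
  3: e$ebedee -> last char: e
  4: ebedeee$ -> last char: $
  5: edeee$eb -> last char: b
  6: ee$ebede -> last char: e
  7: eee$ebed -> last char: d


BWT = eeee$bed


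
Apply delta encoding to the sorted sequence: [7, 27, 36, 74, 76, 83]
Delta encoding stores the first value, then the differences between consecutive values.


First value: 7
Deltas:
  27 - 7 = 20
  36 - 27 = 9
  74 - 36 = 38
  76 - 74 = 2
  83 - 76 = 7


Delta encoded: [7, 20, 9, 38, 2, 7]


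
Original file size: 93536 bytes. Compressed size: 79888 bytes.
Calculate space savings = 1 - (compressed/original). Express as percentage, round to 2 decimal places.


ratio = compressed/original = 79888/93536 = 0.854088
savings = 1 - ratio = 1 - 0.854088 = 0.145912
as a percentage: 0.145912 * 100 = 14.59%

Space savings = 1 - 79888/93536 = 14.59%


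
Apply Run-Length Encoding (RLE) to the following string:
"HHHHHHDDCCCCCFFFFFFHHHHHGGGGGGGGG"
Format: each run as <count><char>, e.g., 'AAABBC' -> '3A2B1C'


Scanning runs left to right:
  i=0: run of 'H' x 6 -> '6H'
  i=6: run of 'D' x 2 -> '2D'
  i=8: run of 'C' x 5 -> '5C'
  i=13: run of 'F' x 6 -> '6F'
  i=19: run of 'H' x 5 -> '5H'
  i=24: run of 'G' x 9 -> '9G'

RLE = 6H2D5C6F5H9G


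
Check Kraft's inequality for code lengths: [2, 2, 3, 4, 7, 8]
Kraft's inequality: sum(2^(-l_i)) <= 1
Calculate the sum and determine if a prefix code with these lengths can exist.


Sum = 2^(-2) + 2^(-2) + 2^(-3) + 2^(-4) + 2^(-7) + 2^(-8)
    = 0.25 + 0.25 + 0.125 + 0.0625 + 0.0078125 + 0.00390625
    = 179/256 = 0.69921875
Since 0.69921875 <= 1, Kraft's inequality IS satisfied.
A prefix code with these lengths CAN exist.

Kraft sum = 0.69921875. Satisfied.


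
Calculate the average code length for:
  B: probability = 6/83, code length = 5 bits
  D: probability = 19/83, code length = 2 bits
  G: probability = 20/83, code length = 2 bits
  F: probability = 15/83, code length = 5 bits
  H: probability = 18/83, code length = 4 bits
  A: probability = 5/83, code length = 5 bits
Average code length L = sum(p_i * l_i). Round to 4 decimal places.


Weighted contributions p_i * l_i:
  B: (6/83) * 5 = 30/83
  D: (19/83) * 2 = 38/83
  G: (20/83) * 2 = 40/83
  F: (15/83) * 5 = 75/83
  H: (18/83) * 4 = 72/83
  A: (5/83) * 5 = 25/83
Sum = (30 + 38 + 40 + 75 + 72 + 25)/83 = 280/83

L = 280/83 = 3.3735 bits/symbol


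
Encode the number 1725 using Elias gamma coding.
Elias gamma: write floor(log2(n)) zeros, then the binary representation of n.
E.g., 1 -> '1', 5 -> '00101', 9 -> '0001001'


num_bits = floor(log2(1725)) + 1 = 11
leading_zeros = num_bits - 1 = 10
binary(1725) = 11010111101

Elias gamma(1725) = '0000000000' + '11010111101' = 000000000011010111101 (21 bits)


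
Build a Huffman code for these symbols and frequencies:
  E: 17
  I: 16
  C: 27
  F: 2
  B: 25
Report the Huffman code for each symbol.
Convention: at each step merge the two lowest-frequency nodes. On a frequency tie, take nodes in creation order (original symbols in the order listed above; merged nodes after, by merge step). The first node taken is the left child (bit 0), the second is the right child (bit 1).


Huffman tree construction:
Step 1: Merge F(2) + I(16) = 18
Step 2: Merge E(17) + (F+I)(18) = 35
Step 3: Merge B(25) + C(27) = 52
Step 4: Merge (E+(F+I))(35) + (B+C)(52) = 87
Read each symbol's code off the tree from the root (left child = 0, right child = 1).

Codes:
  E: 00 (length 2)
  I: 011 (length 3)
  C: 11 (length 2)
  F: 010 (length 3)
  B: 10 (length 2)
Average code length: 192/87 = 2.2069 bits/symbol


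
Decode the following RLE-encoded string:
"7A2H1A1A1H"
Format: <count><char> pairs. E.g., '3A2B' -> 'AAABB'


Expanding each <count><char> pair:
  7A -> 'AAAAAAA'
  2H -> 'HH'
  1A -> 'A'
  1A -> 'A'
  1H -> 'H'

Decoded = AAAAAAAHHAAH


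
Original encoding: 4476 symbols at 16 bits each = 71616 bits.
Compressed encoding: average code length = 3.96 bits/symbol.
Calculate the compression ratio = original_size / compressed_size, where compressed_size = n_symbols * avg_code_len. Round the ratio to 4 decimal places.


original_size = n_symbols * orig_bits = 4476 * 16 = 71616 bits
compressed_size = n_symbols * avg_code_len = 4476 * 3.96 = 17724.96 bits
ratio = original_size / compressed_size = 71616 / 17724.96 = 4.0404

Compression ratio = 4.0404


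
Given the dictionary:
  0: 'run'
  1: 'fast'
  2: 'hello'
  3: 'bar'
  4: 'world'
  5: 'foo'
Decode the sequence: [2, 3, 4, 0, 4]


Look up each index in the dictionary:
  2 -> 'hello'
  3 -> 'bar'
  4 -> 'world'
  0 -> 'run'
  4 -> 'world'

Decoded: "hello bar world run world"


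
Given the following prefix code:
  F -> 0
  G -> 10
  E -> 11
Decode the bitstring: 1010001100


Decoding step by step:
Bits 10 -> G
Bits 10 -> G
Bits 0 -> F
Bits 0 -> F
Bits 11 -> E
Bits 0 -> F
Bits 0 -> F


Decoded message: GGFFEFF


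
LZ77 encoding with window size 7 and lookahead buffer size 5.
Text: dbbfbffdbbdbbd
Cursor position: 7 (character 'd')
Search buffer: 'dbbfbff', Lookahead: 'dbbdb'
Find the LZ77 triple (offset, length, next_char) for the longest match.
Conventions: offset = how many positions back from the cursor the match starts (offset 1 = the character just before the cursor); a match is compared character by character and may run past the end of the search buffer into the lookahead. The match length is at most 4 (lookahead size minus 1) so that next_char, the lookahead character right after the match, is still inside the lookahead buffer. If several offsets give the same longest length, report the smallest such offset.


Try each offset into the search buffer:
  offset=1 (pos 6, char 'f'): match length 0
  offset=2 (pos 5, char 'f'): match length 0
  offset=3 (pos 4, char 'b'): match length 0
  offset=4 (pos 3, char 'f'): match length 0
  offset=5 (pos 2, char 'b'): match length 0
  offset=6 (pos 1, char 'b'): match length 0
  offset=7 (pos 0, char 'd'): match length 3
Longest match has length 3 at offset 7.
next_char = character at position 7 + 3 = 10 -> 'd'

Best match: offset=7, length=3 (matching 'dbb' starting at position 0)
LZ77 triple: (7, 3, 'd')


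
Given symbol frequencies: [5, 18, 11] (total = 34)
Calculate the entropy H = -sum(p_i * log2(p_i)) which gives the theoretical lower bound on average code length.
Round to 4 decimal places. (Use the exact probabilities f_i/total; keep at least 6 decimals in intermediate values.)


Per-symbol terms -p_i * log2(p_i) with p_i = f_i/34:
  p = 5/34 = 0.147059: log2(p) = -2.765535, -p*log2(p) = 0.406696
  p = 18/34 = 0.529412: log2(p) = -0.917538, -p*log2(p) = 0.485755
  p = 11/34 = 0.323529: log2(p) = -1.628031, -p*log2(p) = 0.526716
H = 0.406696 + 0.485755 + 0.526716 = 1.419167

H = 1.4192 bits/symbol


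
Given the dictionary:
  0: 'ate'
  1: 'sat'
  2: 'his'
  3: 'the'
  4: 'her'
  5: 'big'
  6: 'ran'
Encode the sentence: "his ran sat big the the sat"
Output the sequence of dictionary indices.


Look up each word in the dictionary:
  'his' -> 2
  'ran' -> 6
  'sat' -> 1
  'big' -> 5
  'the' -> 3
  'the' -> 3
  'sat' -> 1

Encoded: [2, 6, 1, 5, 3, 3, 1]


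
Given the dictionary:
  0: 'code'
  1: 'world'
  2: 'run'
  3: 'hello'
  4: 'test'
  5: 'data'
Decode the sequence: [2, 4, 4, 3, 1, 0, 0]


Look up each index in the dictionary:
  2 -> 'run'
  4 -> 'test'
  4 -> 'test'
  3 -> 'hello'
  1 -> 'world'
  0 -> 'code'
  0 -> 'code'

Decoded: "run test test hello world code code"


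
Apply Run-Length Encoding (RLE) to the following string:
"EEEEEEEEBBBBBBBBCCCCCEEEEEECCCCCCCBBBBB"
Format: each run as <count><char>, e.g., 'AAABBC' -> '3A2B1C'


Scanning runs left to right:
  i=0: run of 'E' x 8 -> '8E'
  i=8: run of 'B' x 8 -> '8B'
  i=16: run of 'C' x 5 -> '5C'
  i=21: run of 'E' x 6 -> '6E'
  i=27: run of 'C' x 7 -> '7C'
  i=34: run of 'B' x 5 -> '5B'

RLE = 8E8B5C6E7C5B


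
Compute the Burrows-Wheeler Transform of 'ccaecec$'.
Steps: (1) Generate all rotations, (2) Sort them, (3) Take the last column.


Rotations (sorted):
  0: $ccaecec -> last char: c
  1: aecec$cc -> last char: c
  2: c$ccaece -> last char: e
  3: caecec$c -> last char: c
  4: ccaecec$ -> last char: $
  5: cec$ccae -> last char: e
  6: ec$ccaec -> last char: c
  7: ecec$cca -> last char: a


BWT = ccec$eca


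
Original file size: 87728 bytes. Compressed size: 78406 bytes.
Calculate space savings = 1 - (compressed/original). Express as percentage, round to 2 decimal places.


ratio = compressed/original = 78406/87728 = 0.89374
savings = 1 - ratio = 1 - 0.89374 = 0.10626
as a percentage: 0.10626 * 100 = 10.63%

Space savings = 1 - 78406/87728 = 10.63%


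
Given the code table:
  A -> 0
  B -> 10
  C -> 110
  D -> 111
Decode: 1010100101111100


Decoding:
10 -> B
10 -> B
10 -> B
0 -> A
10 -> B
111 -> D
110 -> C
0 -> A


Result: BBBABDCA


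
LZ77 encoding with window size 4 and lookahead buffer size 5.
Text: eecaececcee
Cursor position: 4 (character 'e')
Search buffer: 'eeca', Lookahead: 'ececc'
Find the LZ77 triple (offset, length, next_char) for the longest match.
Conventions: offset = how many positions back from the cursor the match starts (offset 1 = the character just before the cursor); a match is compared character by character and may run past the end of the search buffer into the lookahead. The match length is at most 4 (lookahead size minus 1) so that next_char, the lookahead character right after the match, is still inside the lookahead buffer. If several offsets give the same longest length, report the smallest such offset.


Try each offset into the search buffer:
  offset=1 (pos 3, char 'a'): match length 0
  offset=2 (pos 2, char 'c'): match length 0
  offset=3 (pos 1, char 'e'): match length 2
  offset=4 (pos 0, char 'e'): match length 1
Longest match has length 2 at offset 3.
next_char = character at position 4 + 2 = 6 -> 'e'

Best match: offset=3, length=2 (matching 'ec' starting at position 1)
LZ77 triple: (3, 2, 'e')


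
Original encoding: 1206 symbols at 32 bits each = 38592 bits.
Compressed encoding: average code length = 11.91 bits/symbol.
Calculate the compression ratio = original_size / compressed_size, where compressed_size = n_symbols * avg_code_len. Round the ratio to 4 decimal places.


original_size = n_symbols * orig_bits = 1206 * 32 = 38592 bits
compressed_size = n_symbols * avg_code_len = 1206 * 11.91 = 14363.46 bits
ratio = original_size / compressed_size = 38592 / 14363.46 = 2.6868

Compression ratio = 2.6868


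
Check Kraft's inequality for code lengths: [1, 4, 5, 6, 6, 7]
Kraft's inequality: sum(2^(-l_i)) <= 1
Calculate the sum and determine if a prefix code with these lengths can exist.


Sum = 2^(-1) + 2^(-4) + 2^(-5) + 2^(-6) + 2^(-6) + 2^(-7)
    = 0.5 + 0.0625 + 0.03125 + 0.015625 + 0.015625 + 0.0078125
    = 81/128 = 0.6328125
Since 0.6328125 <= 1, Kraft's inequality IS satisfied.
A prefix code with these lengths CAN exist.

Kraft sum = 0.6328125. Satisfied.


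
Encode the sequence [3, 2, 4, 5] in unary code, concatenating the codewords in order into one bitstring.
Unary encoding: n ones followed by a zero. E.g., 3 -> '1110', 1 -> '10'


Encode each number as n ones followed by a terminating 0:
  3 -> 1110 (4 bits)
  2 -> 110 (3 bits)
  4 -> 11110 (5 bits)
  5 -> 111110 (6 bits)
Total length = 4 + 3 + 5 + 6 = 18 bits.

Unary([3, 2, 4, 5]) = 111011011110111110 (18 bits)


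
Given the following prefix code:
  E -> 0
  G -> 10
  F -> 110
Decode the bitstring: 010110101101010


Decoding step by step:
Bits 0 -> E
Bits 10 -> G
Bits 110 -> F
Bits 10 -> G
Bits 110 -> F
Bits 10 -> G
Bits 10 -> G


Decoded message: EGFGFGG


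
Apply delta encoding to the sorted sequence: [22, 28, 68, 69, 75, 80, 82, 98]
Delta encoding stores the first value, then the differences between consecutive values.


First value: 22
Deltas:
  28 - 22 = 6
  68 - 28 = 40
  69 - 68 = 1
  75 - 69 = 6
  80 - 75 = 5
  82 - 80 = 2
  98 - 82 = 16


Delta encoded: [22, 6, 40, 1, 6, 5, 2, 16]


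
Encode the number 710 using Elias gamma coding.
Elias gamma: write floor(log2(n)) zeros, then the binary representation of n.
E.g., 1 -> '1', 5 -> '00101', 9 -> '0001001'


num_bits = floor(log2(710)) + 1 = 10
leading_zeros = num_bits - 1 = 9
binary(710) = 1011000110

Elias gamma(710) = '000000000' + '1011000110' = 0000000001011000110 (19 bits)


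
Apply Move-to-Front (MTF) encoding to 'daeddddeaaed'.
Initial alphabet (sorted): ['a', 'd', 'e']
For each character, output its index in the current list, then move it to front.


MTF encoding:
'd': index 1 in ['a', 'd', 'e'] -> ['d', 'a', 'e']
'a': index 1 in ['d', 'a', 'e'] -> ['a', 'd', 'e']
'e': index 2 in ['a', 'd', 'e'] -> ['e', 'a', 'd']
'd': index 2 in ['e', 'a', 'd'] -> ['d', 'e', 'a']
'd': index 0 in ['d', 'e', 'a'] -> ['d', 'e', 'a']
'd': index 0 in ['d', 'e', 'a'] -> ['d', 'e', 'a']
'd': index 0 in ['d', 'e', 'a'] -> ['d', 'e', 'a']
'e': index 1 in ['d', 'e', 'a'] -> ['e', 'd', 'a']
'a': index 2 in ['e', 'd', 'a'] -> ['a', 'e', 'd']
'a': index 0 in ['a', 'e', 'd'] -> ['a', 'e', 'd']
'e': index 1 in ['a', 'e', 'd'] -> ['e', 'a', 'd']
'd': index 2 in ['e', 'a', 'd'] -> ['d', 'e', 'a']


Output: [1, 1, 2, 2, 0, 0, 0, 1, 2, 0, 1, 2]


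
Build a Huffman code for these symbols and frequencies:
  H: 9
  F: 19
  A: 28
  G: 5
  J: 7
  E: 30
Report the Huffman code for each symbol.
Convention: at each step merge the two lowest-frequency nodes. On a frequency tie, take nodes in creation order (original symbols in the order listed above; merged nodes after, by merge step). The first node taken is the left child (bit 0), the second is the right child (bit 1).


Huffman tree construction:
Step 1: Merge G(5) + J(7) = 12
Step 2: Merge H(9) + (G+J)(12) = 21
Step 3: Merge F(19) + (H+(G+J))(21) = 40
Step 4: Merge A(28) + E(30) = 58
Step 5: Merge (F+(H+(G+J)))(40) + (A+E)(58) = 98
Read each symbol's code off the tree from the root (left child = 0, right child = 1).

Codes:
  H: 010 (length 3)
  F: 00 (length 2)
  A: 10 (length 2)
  G: 0110 (length 4)
  J: 0111 (length 4)
  E: 11 (length 2)
Average code length: 229/98 = 2.3367 bits/symbol


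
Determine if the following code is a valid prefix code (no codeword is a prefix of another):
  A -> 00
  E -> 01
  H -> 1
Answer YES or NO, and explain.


Checking each pair (does one codeword prefix another?):
  A='00' vs E='01': no prefix
  A='00' vs H='1': no prefix
  E='01' vs A='00': no prefix
  E='01' vs H='1': no prefix
  H='1' vs A='00': no prefix
  H='1' vs E='01': no prefix
No violation found over all pairs.

YES -- this is a valid prefix code. No codeword is a prefix of any other codeword.


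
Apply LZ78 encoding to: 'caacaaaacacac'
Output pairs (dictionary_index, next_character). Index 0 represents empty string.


LZ78 encoding steps:
Dictionary: {0: ''}
Step 1: w='' (idx 0), next='c' -> output (0, 'c'), add 'c' as idx 1
Step 2: w='' (idx 0), next='a' -> output (0, 'a'), add 'a' as idx 2
Step 3: w='a' (idx 2), next='c' -> output (2, 'c'), add 'ac' as idx 3
Step 4: w='a' (idx 2), next='a' -> output (2, 'a'), add 'aa' as idx 4
Step 5: w='aa' (idx 4), next='c' -> output (4, 'c'), add 'aac' as idx 5
Step 6: w='ac' (idx 3), next='a' -> output (3, 'a'), add 'aca' as idx 6
Step 7: w='c' (idx 1), end of input -> output (1, '')


Encoded: [(0, 'c'), (0, 'a'), (2, 'c'), (2, 'a'), (4, 'c'), (3, 'a'), (1, '')]


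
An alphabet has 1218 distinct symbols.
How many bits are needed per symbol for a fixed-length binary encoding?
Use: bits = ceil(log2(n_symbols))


log2(1218) = 10.2503
Bracket: 2^10 = 1024 < 1218 <= 2^11 = 2048
So ceil(log2(1218)) = 11

bits = ceil(log2(1218)) = ceil(10.2503) = 11 bits


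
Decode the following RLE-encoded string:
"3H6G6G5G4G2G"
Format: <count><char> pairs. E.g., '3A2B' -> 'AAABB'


Expanding each <count><char> pair:
  3H -> 'HHH'
  6G -> 'GGGGGG'
  6G -> 'GGGGGG'
  5G -> 'GGGGG'
  4G -> 'GGGG'
  2G -> 'GG'

Decoded = HHHGGGGGGGGGGGGGGGGGGGGGGG


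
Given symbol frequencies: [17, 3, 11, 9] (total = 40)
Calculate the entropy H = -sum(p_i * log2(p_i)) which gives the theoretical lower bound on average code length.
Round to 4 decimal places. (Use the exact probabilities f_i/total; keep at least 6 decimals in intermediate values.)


Per-symbol terms -p_i * log2(p_i) with p_i = f_i/40:
  p = 17/40 = 0.425000: log2(p) = -1.234465, -p*log2(p) = 0.524648
  p = 3/40 = 0.075000: log2(p) = -3.736966, -p*log2(p) = 0.280272
  p = 11/40 = 0.275000: log2(p) = -1.862496, -p*log2(p) = 0.512187
  p = 9/40 = 0.225000: log2(p) = -2.152003, -p*log2(p) = 0.484201
H = 0.524648 + 0.280272 + 0.512187 + 0.484201 = 1.801308

H = 1.8013 bits/symbol


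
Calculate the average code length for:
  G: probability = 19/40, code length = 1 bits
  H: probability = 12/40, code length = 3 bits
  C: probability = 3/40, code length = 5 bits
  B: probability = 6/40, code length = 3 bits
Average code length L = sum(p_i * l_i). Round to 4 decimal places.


Weighted contributions p_i * l_i:
  G: (19/40) * 1 = 19/40
  H: (12/40) * 3 = 36/40
  C: (3/40) * 5 = 15/40
  B: (6/40) * 3 = 18/40
Sum = (19 + 36 + 15 + 18)/40 = 88/40

L = 88/40 = 2.2000 bits/symbol


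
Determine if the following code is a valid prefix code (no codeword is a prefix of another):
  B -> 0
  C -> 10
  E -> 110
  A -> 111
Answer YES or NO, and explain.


Checking each pair (does one codeword prefix another?):
  B='0' vs C='10': no prefix
  B='0' vs E='110': no prefix
  B='0' vs A='111': no prefix
  C='10' vs B='0': no prefix
  C='10' vs E='110': no prefix
  C='10' vs A='111': no prefix
  E='110' vs B='0': no prefix
  E='110' vs C='10': no prefix
  E='110' vs A='111': no prefix
  A='111' vs B='0': no prefix
  A='111' vs C='10': no prefix
  A='111' vs E='110': no prefix
No violation found over all pairs.

YES -- this is a valid prefix code. No codeword is a prefix of any other codeword.


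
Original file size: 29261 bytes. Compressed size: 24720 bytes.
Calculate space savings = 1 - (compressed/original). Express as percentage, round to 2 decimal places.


ratio = compressed/original = 24720/29261 = 0.84481
savings = 1 - ratio = 1 - 0.84481 = 0.15519
as a percentage: 0.15519 * 100 = 15.52%

Space savings = 1 - 24720/29261 = 15.52%


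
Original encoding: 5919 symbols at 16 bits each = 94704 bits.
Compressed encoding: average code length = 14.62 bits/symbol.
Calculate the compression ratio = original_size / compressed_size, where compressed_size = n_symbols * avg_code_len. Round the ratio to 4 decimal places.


original_size = n_symbols * orig_bits = 5919 * 16 = 94704 bits
compressed_size = n_symbols * avg_code_len = 5919 * 14.62 = 86535.78 bits
ratio = original_size / compressed_size = 94704 / 86535.78 = 1.0944

Compression ratio = 1.0944


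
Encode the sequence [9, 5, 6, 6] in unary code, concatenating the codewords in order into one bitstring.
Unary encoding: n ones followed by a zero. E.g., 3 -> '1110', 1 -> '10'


Encode each number as n ones followed by a terminating 0:
  9 -> 1111111110 (10 bits)
  5 -> 111110 (6 bits)
  6 -> 1111110 (7 bits)
  6 -> 1111110 (7 bits)
Total length = 10 + 6 + 7 + 7 = 30 bits.

Unary([9, 5, 6, 6]) = 111111111011111011111101111110 (30 bits)


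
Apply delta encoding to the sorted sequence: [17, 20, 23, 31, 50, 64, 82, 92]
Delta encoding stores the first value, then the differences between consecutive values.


First value: 17
Deltas:
  20 - 17 = 3
  23 - 20 = 3
  31 - 23 = 8
  50 - 31 = 19
  64 - 50 = 14
  82 - 64 = 18
  92 - 82 = 10


Delta encoded: [17, 3, 3, 8, 19, 14, 18, 10]


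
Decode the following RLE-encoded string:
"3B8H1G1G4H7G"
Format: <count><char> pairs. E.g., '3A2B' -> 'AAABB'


Expanding each <count><char> pair:
  3B -> 'BBB'
  8H -> 'HHHHHHHH'
  1G -> 'G'
  1G -> 'G'
  4H -> 'HHHH'
  7G -> 'GGGGGGG'

Decoded = BBBHHHHHHHHGGHHHHGGGGGGG


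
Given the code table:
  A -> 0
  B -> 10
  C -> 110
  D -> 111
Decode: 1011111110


Decoding:
10 -> B
111 -> D
111 -> D
10 -> B


Result: BDDB


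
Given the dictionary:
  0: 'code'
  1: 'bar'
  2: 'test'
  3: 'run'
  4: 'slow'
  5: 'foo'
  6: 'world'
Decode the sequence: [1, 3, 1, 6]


Look up each index in the dictionary:
  1 -> 'bar'
  3 -> 'run'
  1 -> 'bar'
  6 -> 'world'

Decoded: "bar run bar world"


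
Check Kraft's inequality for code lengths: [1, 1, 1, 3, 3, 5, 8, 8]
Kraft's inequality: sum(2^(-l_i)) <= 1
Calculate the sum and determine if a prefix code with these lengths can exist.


Sum = 2^(-1) + 2^(-1) + 2^(-1) + 2^(-3) + 2^(-3) + 2^(-5) + 2^(-8) + 2^(-8)
    = 0.5 + 0.5 + 0.5 + 0.125 + 0.125 + 0.03125 + 0.00390625 + 0.00390625
    = 458/256 = 1.7890625
Since 1.7890625 > 1, Kraft's inequality is NOT satisfied.
A prefix code with these lengths CANNOT exist.

Kraft sum = 1.7890625. Not satisfied.


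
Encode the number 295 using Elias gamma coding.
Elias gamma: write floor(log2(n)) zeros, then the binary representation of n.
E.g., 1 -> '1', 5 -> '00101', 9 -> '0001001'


num_bits = floor(log2(295)) + 1 = 9
leading_zeros = num_bits - 1 = 8
binary(295) = 100100111

Elias gamma(295) = '00000000' + '100100111' = 00000000100100111 (17 bits)


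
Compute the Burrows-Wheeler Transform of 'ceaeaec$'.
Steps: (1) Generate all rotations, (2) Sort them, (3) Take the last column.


Rotations (sorted):
  0: $ceaeaec -> last char: c
  1: aeaec$ce -> last char: e
  2: aec$ceae -> last char: e
  3: c$ceaeae -> last char: e
  4: ceaeaec$ -> last char: $
  5: eaeaec$c -> last char: c
  6: eaec$cea -> last char: a
  7: ec$ceaea -> last char: a


BWT = ceee$caa


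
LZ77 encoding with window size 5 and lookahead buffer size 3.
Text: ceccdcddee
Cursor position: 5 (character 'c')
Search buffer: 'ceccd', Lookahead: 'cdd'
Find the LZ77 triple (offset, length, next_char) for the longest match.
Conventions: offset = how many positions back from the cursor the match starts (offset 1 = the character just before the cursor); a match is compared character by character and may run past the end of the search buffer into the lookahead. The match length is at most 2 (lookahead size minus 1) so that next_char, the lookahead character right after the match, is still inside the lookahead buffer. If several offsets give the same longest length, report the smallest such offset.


Try each offset into the search buffer:
  offset=1 (pos 4, char 'd'): match length 0
  offset=2 (pos 3, char 'c'): match length 2
  offset=3 (pos 2, char 'c'): match length 1
  offset=4 (pos 1, char 'e'): match length 0
  offset=5 (pos 0, char 'c'): match length 1
Longest match has length 2 at offset 2.
next_char = character at position 5 + 2 = 7 -> 'd'

Best match: offset=2, length=2 (matching 'cd' starting at position 3)
LZ77 triple: (2, 2, 'd')
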